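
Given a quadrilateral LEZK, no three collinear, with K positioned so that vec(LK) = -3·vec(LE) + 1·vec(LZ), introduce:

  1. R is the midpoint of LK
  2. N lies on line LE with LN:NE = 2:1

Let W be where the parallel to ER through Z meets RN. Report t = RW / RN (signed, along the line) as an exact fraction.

Work in coordinates with L = (0, 0), E = (1, 0), Z = (0, 1), K = (-3, 1).
1. R is the midpoint of LK ⇒ R = (-3/2, 1/2)
2. N lies on line LE with LN:NE = 2:1 ⇒ N = (2/3, 0)
through Z parallel to ER: direction (-5/2, 1/2); meets RN at W = (-55/2, 13/2)
W = R + t·(N−R) with t = -12

t = -12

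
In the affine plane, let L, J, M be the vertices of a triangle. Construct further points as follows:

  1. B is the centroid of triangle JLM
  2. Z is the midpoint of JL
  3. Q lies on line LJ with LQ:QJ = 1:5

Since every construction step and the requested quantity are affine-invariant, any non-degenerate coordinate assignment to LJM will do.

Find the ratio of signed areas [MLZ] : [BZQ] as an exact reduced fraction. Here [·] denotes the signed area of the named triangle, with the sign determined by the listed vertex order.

Assign L = (0, 0), J = (1, 0), M = (0, 1) — the answer is frame-independent, so this choice is without loss of generality.
1. B is the centroid of triangle JLM ⇒ B = (1/3, 1/3)
2. Z is the midpoint of JL ⇒ Z = (1/2, 0)
3. Q lies on line LJ with LQ:QJ = 1:5 ⇒ Q = (1/6, 0)
2·[MLZ] = 1/2, 2·[BZQ] = -1/9
[MLZ]:[BZQ] = 1/2:-1/9 = -9/2

[MLZ]:[BZQ] = -9/2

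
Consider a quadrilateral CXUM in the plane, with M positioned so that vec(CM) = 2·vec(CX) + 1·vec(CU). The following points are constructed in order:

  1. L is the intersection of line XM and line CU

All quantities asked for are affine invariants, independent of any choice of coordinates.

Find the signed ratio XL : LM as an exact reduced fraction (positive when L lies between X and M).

XL:LM = -1/2

Set C = (0, 0), X = (1, 0), U = (0, 1), M = (2, 1); any affine frame gives the same invariant.
1. L is the intersection of line XM and line CU ⇒ L = (0, -1)
L = X + t·(M−X) with t = -1, so XL:LM = t:(1−t) = -1:2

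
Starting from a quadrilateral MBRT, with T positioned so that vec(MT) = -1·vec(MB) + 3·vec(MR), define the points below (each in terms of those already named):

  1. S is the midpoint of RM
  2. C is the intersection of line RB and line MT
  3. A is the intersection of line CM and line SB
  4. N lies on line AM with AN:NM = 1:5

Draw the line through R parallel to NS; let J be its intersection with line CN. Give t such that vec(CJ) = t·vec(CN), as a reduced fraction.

t = 1/2

Set M = (0, 0), B = (1, 0), R = (0, 1), T = (-1, 3); any affine frame gives the same invariant.
1. S is the midpoint of RM ⇒ S = (0, 1/2)
2. C is the intersection of line RB and line MT ⇒ C = (-1/2, 3/2)
3. A is the intersection of line CM and line SB ⇒ A = (-1/5, 3/5)
4. N lies on line AM with AN:NM = 1:5 ⇒ N = (-1/6, 1/2)
through R parallel to NS: direction (1/6, 0); meets CN at J = (-1/3, 1)
J = C + t·(N−C) with t = 1/2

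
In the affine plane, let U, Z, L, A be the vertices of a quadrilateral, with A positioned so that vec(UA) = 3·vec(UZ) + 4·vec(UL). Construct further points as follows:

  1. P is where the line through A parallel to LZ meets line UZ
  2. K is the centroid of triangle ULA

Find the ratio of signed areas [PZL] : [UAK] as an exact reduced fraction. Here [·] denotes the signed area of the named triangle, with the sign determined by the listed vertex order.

[PZL]:[UAK] = -6

Assign U = (0, 0), Z = (1, 0), L = (0, 1), A = (3, 4) — the answer is frame-independent, so this choice is without loss of generality.
1. P is where the line through A parallel to LZ meets line UZ ⇒ P = (7, 0)
2. K is the centroid of triangle ULA ⇒ K = (1, 5/3)
2·[PZL] = -6, 2·[UAK] = 1
[PZL]:[UAK] = -6:1 = -6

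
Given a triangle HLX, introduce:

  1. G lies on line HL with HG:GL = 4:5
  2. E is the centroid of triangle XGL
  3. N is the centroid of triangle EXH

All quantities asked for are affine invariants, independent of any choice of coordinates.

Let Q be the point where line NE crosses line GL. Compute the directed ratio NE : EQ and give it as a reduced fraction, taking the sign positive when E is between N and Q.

Work in coordinates with H = (0, 0), L = (1, 0), X = (0, 1).
1. G lies on line HL with HG:GL = 4:5 ⇒ G = (4/9, 0)
2. E is the centroid of triangle XGL ⇒ E = (13/27, 1/3)
3. N is the centroid of triangle EXH ⇒ N = (13/81, 4/9)
line NE meets GL at Q = (13/9, 0)
E = N + t·(Q−N) with t = 1/4, so NE:EQ = 1/4:3/4

NE:EQ = 1/3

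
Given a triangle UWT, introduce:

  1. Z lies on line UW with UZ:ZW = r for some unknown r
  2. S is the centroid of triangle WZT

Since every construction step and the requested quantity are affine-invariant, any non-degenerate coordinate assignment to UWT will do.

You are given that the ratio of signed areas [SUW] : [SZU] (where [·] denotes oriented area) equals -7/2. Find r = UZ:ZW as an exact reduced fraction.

r = 2/5

Choose coordinates U = (0, 0), W = (1, 0), T = (0, 1).
1. With UZ:ZW = r, write λ = r/(r+1) so Z = U + λ·(W−U); Z is affine-linear in λ
2. S is the centroid of triangle WZT ⇒ S is an affine combination of earlier points and hence also affine-linear in λ
Every point depending on Z is an affine combination of Z and λ-independent points, so each such coordinate is linear in λ; the λ² term in each signed area is a multiple of (W−U)×(W−U) = 0, so 2·[SUW] and 2·[SZU] are each linear in λ. Evaluating at λ=0 and λ=1:
  2·[SUW] = 1/3,   2·[SZU] = -1/3·λ
So [SUW]:[SZU] = (1/3) / (-1/3·λ). Setting this equal to -7/2:
  1/3 = -7/2·(-1/3·λ)  ⇒  λ = 2/7
Then r = λ/(1−λ) = (2/7)/(5/7) = 2/5. Check: with r = 2/5, Z = (2/7, 0) and [SUW]:[SZU] = -7/2 as required.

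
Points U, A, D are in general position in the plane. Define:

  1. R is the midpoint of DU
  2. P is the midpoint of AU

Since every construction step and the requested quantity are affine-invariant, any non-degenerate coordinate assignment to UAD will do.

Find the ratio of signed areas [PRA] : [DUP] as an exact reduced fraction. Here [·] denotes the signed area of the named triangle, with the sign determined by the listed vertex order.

Set U = (0, 0), A = (1, 0), D = (0, 1); any affine frame gives the same invariant.
1. R is the midpoint of DU ⇒ R = (0, 1/2)
2. P is the midpoint of AU ⇒ P = (1/2, 0)
2·[PRA] = -1/4, 2·[DUP] = 1/2
[PRA]:[DUP] = -1/4:1/2 = -1/2

[PRA]:[DUP] = -1/2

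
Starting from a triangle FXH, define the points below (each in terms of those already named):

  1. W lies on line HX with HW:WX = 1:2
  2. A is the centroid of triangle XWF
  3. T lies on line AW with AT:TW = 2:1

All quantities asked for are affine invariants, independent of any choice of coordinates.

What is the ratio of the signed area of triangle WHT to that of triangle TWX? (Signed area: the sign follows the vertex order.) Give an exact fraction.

[WHT]:[TWX] = -1/2

Choose coordinates F = (0, 0), X = (1, 0), H = (0, 1).
1. W lies on line HX with HW:WX = 1:2 ⇒ W = (1/3, 2/3)
2. A is the centroid of triangle XWF ⇒ A = (4/9, 2/9)
3. T lies on line AW with AT:TW = 2:1 ⇒ T = (10/27, 14/27)
2·[WHT] = 1/27, 2·[TWX] = -2/27
[WHT]:[TWX] = 1/27:-2/27 = -1/2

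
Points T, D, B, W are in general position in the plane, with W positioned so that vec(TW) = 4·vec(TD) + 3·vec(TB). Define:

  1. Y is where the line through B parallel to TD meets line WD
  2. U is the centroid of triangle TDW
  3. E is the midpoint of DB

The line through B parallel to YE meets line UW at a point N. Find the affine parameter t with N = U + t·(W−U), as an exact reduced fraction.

t = 5/11

Work in coordinates with T = (0, 0), D = (1, 0), B = (0, 1), W = (4, 3).
1. Y is where the line through B parallel to TD meets line WD ⇒ Y = (2, 1)
2. U is the centroid of triangle TDW ⇒ U = (5/3, 1)
3. E is the midpoint of DB ⇒ E = (1/2, 1/2)
through B parallel to YE: direction (-3/2, -1/2); meets UW at N = (30/11, 21/11)
N = U + t·(W−U) with t = 5/11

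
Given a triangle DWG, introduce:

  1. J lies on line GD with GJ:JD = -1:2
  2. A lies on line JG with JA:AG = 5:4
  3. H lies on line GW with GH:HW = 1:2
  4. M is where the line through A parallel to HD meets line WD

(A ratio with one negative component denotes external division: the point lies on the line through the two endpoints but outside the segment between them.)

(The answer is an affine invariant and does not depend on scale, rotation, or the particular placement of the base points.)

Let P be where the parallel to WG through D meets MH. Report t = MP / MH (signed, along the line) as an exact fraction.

Set D = (0, 0), W = (1, 0), G = (0, 1); any affine frame gives the same invariant.
1. J lies on line GD with GJ:JD = -1:2 ⇒ J = (0, 2)
2. A lies on line JG with JA:AG = 5:4 ⇒ A = (0, 13/9)
3. H lies on line GW with GH:HW = 1:2 ⇒ H = (1/3, 2/3)
4. M is where the line through A parallel to HD meets line WD ⇒ M = (-13/18, 0)
through D parallel to WG: direction (-1, 1); meets MH at P = (-26/93, 26/93)
P = M + t·(H−M) with t = 13/31

t = 13/31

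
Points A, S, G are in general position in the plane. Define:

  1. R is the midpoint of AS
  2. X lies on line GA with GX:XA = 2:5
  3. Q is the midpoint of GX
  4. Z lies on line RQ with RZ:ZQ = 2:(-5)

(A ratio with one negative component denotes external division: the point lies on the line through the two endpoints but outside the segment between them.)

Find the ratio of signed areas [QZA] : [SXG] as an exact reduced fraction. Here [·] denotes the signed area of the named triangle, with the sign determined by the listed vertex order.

Choose coordinates A = (0, 0), S = (1, 0), G = (0, 1).
1. R is the midpoint of AS ⇒ R = (1/2, 0)
2. X lies on line GA with GX:XA = 2:5 ⇒ X = (0, 5/7)
3. Q is the midpoint of GX ⇒ Q = (0, 6/7)
4. Z lies on line RQ with RZ:ZQ = 2:(-5) ⇒ Z = (5/6, -4/7)
2·[QZA] = -5/7, 2·[SXG] = -2/7
[QZA]:[SXG] = -5/7:-2/7 = 5/2

[QZA]:[SXG] = 5/2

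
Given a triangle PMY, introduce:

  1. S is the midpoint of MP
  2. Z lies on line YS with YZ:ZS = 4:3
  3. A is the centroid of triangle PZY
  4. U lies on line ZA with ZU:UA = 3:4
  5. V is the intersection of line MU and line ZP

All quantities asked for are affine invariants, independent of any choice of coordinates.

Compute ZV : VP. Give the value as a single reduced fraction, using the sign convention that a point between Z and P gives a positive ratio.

ZV:VP = 1/22

Assign P = (0, 0), M = (1, 0), Y = (0, 1) — the answer is frame-independent, so this choice is without loss of generality.
1. S is the midpoint of MP ⇒ S = (1/2, 0)
2. Z lies on line YS with YZ:ZS = 4:3 ⇒ Z = (2/7, 3/7)
3. A is the centroid of triangle PZY ⇒ A = (2/21, 10/21)
4. U lies on line ZA with ZU:UA = 3:4 ⇒ U = (10/49, 22/49)
5. V is the intersection of line MU and line ZP ⇒ V = (44/161, 66/161)
V = Z + t·(P−Z) with t = 1/23, so ZV:VP = t:(1−t) = 1/23:22/23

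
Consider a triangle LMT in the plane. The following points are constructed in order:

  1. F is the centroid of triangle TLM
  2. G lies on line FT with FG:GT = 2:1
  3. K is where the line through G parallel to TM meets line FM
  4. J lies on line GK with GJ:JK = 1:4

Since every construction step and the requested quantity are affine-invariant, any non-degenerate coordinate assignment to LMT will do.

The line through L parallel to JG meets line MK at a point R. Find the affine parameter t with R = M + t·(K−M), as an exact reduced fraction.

t = 9

Set L = (0, 0), M = (1, 0), T = (0, 1); any affine frame gives the same invariant.
1. F is the centroid of triangle TLM ⇒ F = (1/3, 1/3)
2. G lies on line FT with FG:GT = 2:1 ⇒ G = (1/9, 7/9)
3. K is where the line through G parallel to TM meets line FM ⇒ K = (7/9, 1/9)
4. J lies on line GK with GJ:JK = 1:4 ⇒ J = (11/45, 29/45)
through L parallel to JG: direction (-2/15, 2/15); meets MK at R = (-1, 1)
R = M + t·(K−M) with t = 9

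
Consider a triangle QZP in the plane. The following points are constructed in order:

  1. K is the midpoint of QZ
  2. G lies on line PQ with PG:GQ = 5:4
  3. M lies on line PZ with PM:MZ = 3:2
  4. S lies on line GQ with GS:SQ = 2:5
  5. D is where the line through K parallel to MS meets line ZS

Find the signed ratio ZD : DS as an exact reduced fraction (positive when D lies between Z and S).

Choose coordinates Q = (0, 0), Z = (1, 0), P = (0, 1).
1. K is the midpoint of QZ ⇒ K = (1/2, 0)
2. G lies on line PQ with PG:GQ = 5:4 ⇒ G = (0, 4/9)
3. M lies on line PZ with PM:MZ = 3:2 ⇒ M = (3/5, 2/5)
4. S lies on line GQ with GS:SQ = 2:5 ⇒ S = (0, 20/63)
5. D is where the line through K parallel to MS meets line ZS ⇒ D = (73/86, 130/2709)
D = Z + t·(S−Z) with t = 13/86, so ZD:DS = t:(1−t) = 13/86:73/86

ZD:DS = 13/73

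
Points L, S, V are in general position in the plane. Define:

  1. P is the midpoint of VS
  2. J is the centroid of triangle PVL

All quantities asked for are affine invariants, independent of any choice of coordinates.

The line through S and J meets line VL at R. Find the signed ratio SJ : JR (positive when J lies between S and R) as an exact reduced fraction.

SJ:JR = 5

Assign L = (0, 0), S = (1, 0), V = (0, 1) — the answer is frame-independent, so this choice is without loss of generality.
1. P is the midpoint of VS ⇒ P = (1/2, 1/2)
2. J is the centroid of triangle PVL ⇒ J = (1/6, 1/2)
line SJ meets VL at R = (0, 3/5)
J = S + t·(R−S) with t = 5/6, so SJ:JR = 5/6:1/6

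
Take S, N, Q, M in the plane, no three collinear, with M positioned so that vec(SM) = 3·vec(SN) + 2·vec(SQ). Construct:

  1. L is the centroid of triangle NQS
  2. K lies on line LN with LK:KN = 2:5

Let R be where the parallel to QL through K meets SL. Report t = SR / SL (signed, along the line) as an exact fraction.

t = 9/7

Assign S = (0, 0), N = (1, 0), Q = (0, 1), M = (3, 2) — the answer is frame-independent, so this choice is without loss of generality.
1. L is the centroid of triangle NQS ⇒ L = (1/3, 1/3)
2. K lies on line LN with LK:KN = 2:5 ⇒ K = (11/21, 5/21)
through K parallel to QL: direction (1/3, -2/3); meets SL at R = (3/7, 3/7)
R = S + t·(L−S) with t = 9/7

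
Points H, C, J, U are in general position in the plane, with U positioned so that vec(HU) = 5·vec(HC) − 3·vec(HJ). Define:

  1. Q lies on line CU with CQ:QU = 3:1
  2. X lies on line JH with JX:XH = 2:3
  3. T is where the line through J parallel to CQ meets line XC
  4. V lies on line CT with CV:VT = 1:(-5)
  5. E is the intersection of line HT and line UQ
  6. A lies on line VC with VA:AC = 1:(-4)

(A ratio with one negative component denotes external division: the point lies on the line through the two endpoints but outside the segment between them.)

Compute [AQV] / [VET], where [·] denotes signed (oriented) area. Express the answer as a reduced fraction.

[AQV]:[VET] = 1/5

Work in coordinates with H = (0, 0), C = (1, 0), J = (0, 1), U = (5, -3).
1. Q lies on line CU with CQ:QU = 3:1 ⇒ Q = (4, -9/4)
2. X lies on line JH with JX:XH = 2:3 ⇒ X = (0, 3/5)
3. T is where the line through J parallel to CQ meets line XC ⇒ T = (8/3, -1)
4. V lies on line CT with CV:VT = 1:(-5) ⇒ V = (7/12, 1/4)
5. E is the intersection of line HT and line UQ ⇒ E = (2, -3/4)
6. A lies on line VC with VA:AC = 1:(-4) ⇒ A = (4/9, 1/3)
2·[AQV] = 1/16, 2·[VET] = 5/16
[AQV]:[VET] = 1/16:5/16 = 1/5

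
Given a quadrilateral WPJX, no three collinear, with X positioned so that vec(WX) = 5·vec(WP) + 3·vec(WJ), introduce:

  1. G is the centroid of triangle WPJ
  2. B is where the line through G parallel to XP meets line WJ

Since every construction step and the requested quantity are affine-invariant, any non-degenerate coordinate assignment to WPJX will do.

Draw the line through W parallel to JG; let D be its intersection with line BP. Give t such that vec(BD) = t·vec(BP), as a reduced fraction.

t = -1/23

Choose coordinates W = (0, 0), P = (1, 0), J = (0, 1), X = (5, 3).
1. G is the centroid of triangle WPJ ⇒ G = (1/3, 1/3)
2. B is where the line through G parallel to XP meets line WJ ⇒ B = (0, 1/12)
through W parallel to JG: direction (1/3, -2/3); meets BP at D = (-1/23, 2/23)
D = B + t·(P−B) with t = -1/23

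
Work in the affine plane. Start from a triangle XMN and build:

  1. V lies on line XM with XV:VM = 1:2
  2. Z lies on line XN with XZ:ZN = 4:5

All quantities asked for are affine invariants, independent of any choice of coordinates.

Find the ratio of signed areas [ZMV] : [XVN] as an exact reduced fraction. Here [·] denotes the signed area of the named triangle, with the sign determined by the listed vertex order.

Work in coordinates with X = (0, 0), M = (1, 0), N = (0, 1).
1. V lies on line XM with XV:VM = 1:2 ⇒ V = (1/3, 0)
2. Z lies on line XN with XZ:ZN = 4:5 ⇒ Z = (0, 4/9)
2·[ZMV] = -8/27, 2·[XVN] = 1/3
[ZMV]:[XVN] = -8/27:1/3 = -8/9

[ZMV]:[XVN] = -8/9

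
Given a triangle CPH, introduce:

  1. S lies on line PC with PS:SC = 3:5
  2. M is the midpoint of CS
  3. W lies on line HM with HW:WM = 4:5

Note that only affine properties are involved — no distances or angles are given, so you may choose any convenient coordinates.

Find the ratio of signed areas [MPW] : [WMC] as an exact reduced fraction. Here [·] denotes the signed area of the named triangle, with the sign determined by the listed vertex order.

[MPW]:[WMC] = -11/5

Set C = (0, 0), P = (1, 0), H = (0, 1); any affine frame gives the same invariant.
1. S lies on line PC with PS:SC = 3:5 ⇒ S = (5/8, 0)
2. M is the midpoint of CS ⇒ M = (5/16, 0)
3. W lies on line HM with HW:WM = 4:5 ⇒ W = (5/36, 5/9)
2·[MPW] = 55/144, 2·[WMC] = -25/144
[MPW]:[WMC] = 55/144:-25/144 = -11/5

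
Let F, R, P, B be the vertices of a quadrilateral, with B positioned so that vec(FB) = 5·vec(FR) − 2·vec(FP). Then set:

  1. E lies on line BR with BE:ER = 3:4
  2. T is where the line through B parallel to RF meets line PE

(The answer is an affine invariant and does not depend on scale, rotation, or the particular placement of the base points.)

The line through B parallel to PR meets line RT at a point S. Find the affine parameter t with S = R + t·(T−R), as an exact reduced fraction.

Assign F = (0, 0), R = (1, 0), P = (0, 1), B = (5, -2) — the answer is frame-independent, so this choice is without loss of generality.
1. E lies on line BR with BE:ER = 3:4 ⇒ E = (23/7, -8/7)
2. T is where the line through B parallel to RF meets line PE ⇒ T = (23/5, -2)
through B parallel to PR: direction (1, -1); meets RT at S = (11/2, -5/2)
S = R + t·(T−R) with t = 5/4

t = 5/4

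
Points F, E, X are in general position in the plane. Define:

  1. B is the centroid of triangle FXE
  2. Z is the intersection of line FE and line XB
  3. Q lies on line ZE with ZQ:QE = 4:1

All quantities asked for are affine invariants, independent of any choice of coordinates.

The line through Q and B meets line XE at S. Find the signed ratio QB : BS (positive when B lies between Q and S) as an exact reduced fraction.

QB:BS = -7/10

Assign F = (0, 0), E = (1, 0), X = (0, 1) — the answer is frame-independent, so this choice is without loss of generality.
1. B is the centroid of triangle FXE ⇒ B = (1/3, 1/3)
2. Z is the intersection of line FE and line XB ⇒ Z = (1/2, 0)
3. Q lies on line ZE with ZQ:QE = 4:1 ⇒ Q = (9/10, 0)
line QB meets XE at S = (8/7, -1/7)
B = Q + t·(S−Q) with t = -7/3, so QB:BS = -7/3:10/3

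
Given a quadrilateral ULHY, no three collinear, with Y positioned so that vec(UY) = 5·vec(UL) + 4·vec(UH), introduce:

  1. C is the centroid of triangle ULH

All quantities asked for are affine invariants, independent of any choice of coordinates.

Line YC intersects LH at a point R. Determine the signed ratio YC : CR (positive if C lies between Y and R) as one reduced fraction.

Assign U = (0, 0), L = (1, 0), H = (0, 1), Y = (5, 4) — the answer is frame-independent, so this choice is without loss of generality.
1. C is the centroid of triangle ULH ⇒ C = (1/3, 1/3)
line YC meets LH at R = (13/25, 12/25)
C = Y + t·(R−Y) with t = 25/24, so YC:CR = 25/24:-1/24

YC:CR = -25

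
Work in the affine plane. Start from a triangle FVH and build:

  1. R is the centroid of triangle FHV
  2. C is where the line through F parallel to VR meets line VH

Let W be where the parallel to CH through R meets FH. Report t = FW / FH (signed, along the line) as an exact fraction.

t = 2/3

Set F = (0, 0), V = (1, 0), H = (0, 1); any affine frame gives the same invariant.
1. R is the centroid of triangle FHV ⇒ R = (1/3, 1/3)
2. C is where the line through F parallel to VR meets line VH ⇒ C = (2, -1)
through R parallel to CH: direction (-2, 2); meets FH at W = (0, 2/3)
W = F + t·(H−F) with t = 2/3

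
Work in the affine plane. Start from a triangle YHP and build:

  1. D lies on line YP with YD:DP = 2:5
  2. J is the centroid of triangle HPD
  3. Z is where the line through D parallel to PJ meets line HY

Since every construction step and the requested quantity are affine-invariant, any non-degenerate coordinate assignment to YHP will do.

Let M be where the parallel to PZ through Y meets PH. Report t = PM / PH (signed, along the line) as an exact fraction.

Assign Y = (0, 0), H = (1, 0), P = (0, 1) — the answer is frame-independent, so this choice is without loss of generality.
1. D lies on line YP with YD:DP = 2:5 ⇒ D = (0, 2/7)
2. J is the centroid of triangle HPD ⇒ J = (1/3, 3/7)
3. Z is where the line through D parallel to PJ meets line HY ⇒ Z = (1/6, 0)
through Y parallel to PZ: direction (1/6, -1); meets PH at M = (-1/5, 6/5)
M = P + t·(H−P) with t = -1/5

t = -1/5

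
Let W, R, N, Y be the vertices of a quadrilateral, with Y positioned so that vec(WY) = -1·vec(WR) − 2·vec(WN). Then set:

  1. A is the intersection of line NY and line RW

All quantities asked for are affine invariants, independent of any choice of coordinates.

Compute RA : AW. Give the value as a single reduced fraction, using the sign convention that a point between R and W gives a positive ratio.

RA:AW = -4

Set W = (0, 0), R = (1, 0), N = (0, 1), Y = (-1, -2); any affine frame gives the same invariant.
1. A is the intersection of line NY and line RW ⇒ A = (-1/3, 0)
A = R + t·(W−R) with t = 4/3, so RA:AW = t:(1−t) = 4/3:-1/3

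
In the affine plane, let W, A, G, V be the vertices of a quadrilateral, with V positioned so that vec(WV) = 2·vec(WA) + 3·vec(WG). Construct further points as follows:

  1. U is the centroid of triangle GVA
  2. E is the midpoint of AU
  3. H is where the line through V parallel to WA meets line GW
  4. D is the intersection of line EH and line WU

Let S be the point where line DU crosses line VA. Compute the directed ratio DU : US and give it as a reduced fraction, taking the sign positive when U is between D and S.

Work in coordinates with W = (0, 0), A = (1, 0), G = (0, 1), V = (2, 3).
1. U is the centroid of triangle GVA ⇒ U = (1, 4/3)
2. E is the midpoint of AU ⇒ E = (1, 2/3)
3. H is where the line through V parallel to WA meets line GW ⇒ H = (0, 3)
4. D is the intersection of line EH and line WU ⇒ D = (9/11, 12/11)
line DU meets VA at S = (9/5, 12/5)
U = D + t·(S−D) with t = 5/27, so DU:US = 5/27:22/27

DU:US = 5/22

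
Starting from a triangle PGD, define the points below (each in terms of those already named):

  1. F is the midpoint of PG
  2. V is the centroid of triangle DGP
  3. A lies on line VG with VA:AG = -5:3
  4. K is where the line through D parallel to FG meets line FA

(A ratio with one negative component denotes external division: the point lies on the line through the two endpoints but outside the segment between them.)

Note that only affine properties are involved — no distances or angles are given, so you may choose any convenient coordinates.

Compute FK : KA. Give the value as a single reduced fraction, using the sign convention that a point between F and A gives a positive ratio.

Work in coordinates with P = (0, 0), G = (1, 0), D = (0, 1).
1. F is the midpoint of PG ⇒ F = (1/2, 0)
2. V is the centroid of triangle DGP ⇒ V = (1/3, 1/3)
3. A lies on line VG with VA:AG = -5:3 ⇒ A = (2, -1/2)
4. K is where the line through D parallel to FG meets line FA ⇒ K = (-5/2, 1)
K = F + t·(A−F) with t = -2, so FK:KA = t:(1−t) = -2:3

FK:KA = -2/3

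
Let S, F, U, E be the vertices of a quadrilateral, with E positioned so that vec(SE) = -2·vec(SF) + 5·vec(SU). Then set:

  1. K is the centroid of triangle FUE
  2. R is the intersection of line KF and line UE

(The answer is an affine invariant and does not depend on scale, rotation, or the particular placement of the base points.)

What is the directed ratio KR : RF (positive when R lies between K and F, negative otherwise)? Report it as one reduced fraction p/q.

KR:RF = -1/3

Work in coordinates with S = (0, 0), F = (1, 0), U = (0, 1), E = (-2, 5).
1. K is the centroid of triangle FUE ⇒ K = (-1/3, 2)
2. R is the intersection of line KF and line UE ⇒ R = (-1, 3)
R = K + t·(F−K) with t = -1/2, so KR:RF = t:(1−t) = -1/2:3/2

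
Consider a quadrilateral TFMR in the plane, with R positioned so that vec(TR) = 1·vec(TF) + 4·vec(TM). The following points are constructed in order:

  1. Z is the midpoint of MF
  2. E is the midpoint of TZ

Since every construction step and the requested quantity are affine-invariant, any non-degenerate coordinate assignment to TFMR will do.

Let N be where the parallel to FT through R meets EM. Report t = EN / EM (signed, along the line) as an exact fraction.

Choose coordinates T = (0, 0), F = (1, 0), M = (0, 1), R = (1, 4).
1. Z is the midpoint of MF ⇒ Z = (1/2, 1/2)
2. E is the midpoint of TZ ⇒ E = (1/4, 1/4)
through R parallel to FT: direction (-1, 0); meets EM at N = (-1, 4)
N = E + t·(M−E) with t = 5

t = 5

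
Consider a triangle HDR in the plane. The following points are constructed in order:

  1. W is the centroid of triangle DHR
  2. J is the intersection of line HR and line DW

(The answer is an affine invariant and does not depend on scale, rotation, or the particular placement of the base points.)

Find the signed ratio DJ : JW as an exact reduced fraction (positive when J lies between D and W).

DJ:JW = -3

Choose coordinates H = (0, 0), D = (1, 0), R = (0, 1).
1. W is the centroid of triangle DHR ⇒ W = (1/3, 1/3)
2. J is the intersection of line HR and line DW ⇒ J = (0, 1/2)
J = D + t·(W−D) with t = 3/2, so DJ:JW = t:(1−t) = 3/2:-1/2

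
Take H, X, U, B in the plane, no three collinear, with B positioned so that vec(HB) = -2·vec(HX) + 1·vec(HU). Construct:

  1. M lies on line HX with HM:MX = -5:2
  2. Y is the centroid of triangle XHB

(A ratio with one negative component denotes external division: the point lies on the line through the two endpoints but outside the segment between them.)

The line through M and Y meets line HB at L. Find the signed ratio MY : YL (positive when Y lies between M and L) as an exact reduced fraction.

MY:YL = 4

Choose coordinates H = (0, 0), X = (1, 0), U = (0, 1), B = (-2, 1).
1. M lies on line HX with HM:MX = -5:2 ⇒ M = (5/3, 0)
2. Y is the centroid of triangle XHB ⇒ Y = (-1/3, 1/3)
line MY meets HB at L = (-5/6, 5/12)
Y = M + t·(L−M) with t = 4/5, so MY:YL = 4/5:1/5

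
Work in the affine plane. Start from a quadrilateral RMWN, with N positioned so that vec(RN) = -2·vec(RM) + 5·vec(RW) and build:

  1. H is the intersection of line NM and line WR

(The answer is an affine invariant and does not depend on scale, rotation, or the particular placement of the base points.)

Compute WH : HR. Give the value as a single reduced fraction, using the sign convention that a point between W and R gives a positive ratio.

WH:HR = -2/5

Work in coordinates with R = (0, 0), M = (1, 0), W = (0, 1), N = (-2, 5).
1. H is the intersection of line NM and line WR ⇒ H = (0, 5/3)
H = W + t·(R−W) with t = -2/3, so WH:HR = t:(1−t) = -2/3:5/3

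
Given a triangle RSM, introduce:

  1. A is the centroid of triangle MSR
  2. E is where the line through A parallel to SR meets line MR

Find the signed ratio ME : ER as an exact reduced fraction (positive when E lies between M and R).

ME:ER = 2

Set R = (0, 0), S = (1, 0), M = (0, 1); any affine frame gives the same invariant.
1. A is the centroid of triangle MSR ⇒ A = (1/3, 1/3)
2. E is where the line through A parallel to SR meets line MR ⇒ E = (0, 1/3)
E = M + t·(R−M) with t = 2/3, so ME:ER = t:(1−t) = 2/3:1/3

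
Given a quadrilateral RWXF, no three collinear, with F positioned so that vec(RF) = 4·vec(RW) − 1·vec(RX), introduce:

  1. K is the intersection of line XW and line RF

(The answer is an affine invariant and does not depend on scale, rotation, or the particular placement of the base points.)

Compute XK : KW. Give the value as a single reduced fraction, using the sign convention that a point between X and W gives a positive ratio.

XK:KW = -4

Choose coordinates R = (0, 0), W = (1, 0), X = (0, 1), F = (4, -1).
1. K is the intersection of line XW and line RF ⇒ K = (4/3, -1/3)
K = X + t·(W−X) with t = 4/3, so XK:KW = t:(1−t) = 4/3:-1/3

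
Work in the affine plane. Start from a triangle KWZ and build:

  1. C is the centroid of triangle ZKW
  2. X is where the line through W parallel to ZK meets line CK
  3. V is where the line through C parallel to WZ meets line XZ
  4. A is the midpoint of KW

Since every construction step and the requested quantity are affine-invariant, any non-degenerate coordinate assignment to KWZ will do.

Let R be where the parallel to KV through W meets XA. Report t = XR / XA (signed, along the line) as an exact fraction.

t = 2/5

Set K = (0, 0), W = (1, 0), Z = (0, 1); any affine frame gives the same invariant.
1. C is the centroid of triangle ZKW ⇒ C = (1/3, 1/3)
2. X is where the line through W parallel to ZK meets line CK ⇒ X = (1, 1)
3. V is where the line through C parallel to WZ meets line XZ ⇒ V = (-1/3, 1)
4. A is the midpoint of KW ⇒ A = (1/2, 0)
through W parallel to KV: direction (-1/3, 1); meets XA at R = (4/5, 3/5)
R = X + t·(A−X) with t = 2/5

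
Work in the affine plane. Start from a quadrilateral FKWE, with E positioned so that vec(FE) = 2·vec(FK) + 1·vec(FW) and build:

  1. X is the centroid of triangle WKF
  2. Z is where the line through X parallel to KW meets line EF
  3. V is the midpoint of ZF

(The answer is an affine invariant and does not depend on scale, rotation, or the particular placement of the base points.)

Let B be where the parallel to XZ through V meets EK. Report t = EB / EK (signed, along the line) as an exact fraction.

Assign F = (0, 0), K = (1, 0), W = (0, 1), E = (2, 1) — the answer is frame-independent, so this choice is without loss of generality.
1. X is the centroid of triangle WKF ⇒ X = (1/3, 1/3)
2. Z is where the line through X parallel to KW meets line EF ⇒ Z = (4/9, 2/9)
3. V is the midpoint of ZF ⇒ V = (2/9, 1/9)
through V parallel to XZ: direction (1/9, -1/9); meets EK at B = (2/3, -1/3)
B = E + t·(K−E) with t = 4/3

t = 4/3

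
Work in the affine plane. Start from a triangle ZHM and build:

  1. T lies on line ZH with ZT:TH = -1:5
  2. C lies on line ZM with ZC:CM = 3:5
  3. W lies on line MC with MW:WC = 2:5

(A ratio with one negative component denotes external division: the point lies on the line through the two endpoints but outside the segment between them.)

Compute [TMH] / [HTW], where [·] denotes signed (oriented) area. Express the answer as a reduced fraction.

Choose coordinates Z = (0, 0), H = (1, 0), M = (0, 1).
1. T lies on line ZH with ZT:TH = -1:5 ⇒ T = (-1/4, 0)
2. C lies on line ZM with ZC:CM = 3:5 ⇒ C = (0, 3/8)
3. W lies on line MC with MW:WC = 2:5 ⇒ W = (0, 23/28)
2·[TMH] = -5/4, 2·[HTW] = -115/112
[TMH]:[HTW] = -5/4:-115/112 = 28/23

[TMH]:[HTW] = 28/23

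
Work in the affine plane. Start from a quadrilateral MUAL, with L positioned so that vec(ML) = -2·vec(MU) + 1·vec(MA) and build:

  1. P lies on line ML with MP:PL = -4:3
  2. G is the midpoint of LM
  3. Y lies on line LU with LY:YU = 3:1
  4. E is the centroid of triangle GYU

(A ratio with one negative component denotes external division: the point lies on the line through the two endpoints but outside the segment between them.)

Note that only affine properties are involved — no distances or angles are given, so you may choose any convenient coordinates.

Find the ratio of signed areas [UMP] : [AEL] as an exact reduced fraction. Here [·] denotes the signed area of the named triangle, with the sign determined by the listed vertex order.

Work in coordinates with M = (0, 0), U = (1, 0), A = (0, 1), L = (-2, 1).
1. P lies on line ML with MP:PL = -4:3 ⇒ P = (-8, 4)
2. G is the midpoint of LM ⇒ G = (-1, 1/2)
3. Y lies on line LU with LY:YU = 3:1 ⇒ Y = (1/4, 1/4)
4. E is the centroid of triangle GYU ⇒ E = (1/12, 1/4)
2·[UMP] = -4, 2·[AEL] = -3/2
[UMP]:[AEL] = -4:-3/2 = 8/3

[UMP]:[AEL] = 8/3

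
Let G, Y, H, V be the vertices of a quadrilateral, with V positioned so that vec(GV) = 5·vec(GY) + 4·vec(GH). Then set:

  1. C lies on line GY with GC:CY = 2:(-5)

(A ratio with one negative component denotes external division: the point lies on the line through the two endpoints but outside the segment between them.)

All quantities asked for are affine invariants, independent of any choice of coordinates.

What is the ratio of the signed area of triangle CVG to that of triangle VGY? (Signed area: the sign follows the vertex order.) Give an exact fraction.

[CVG]:[VGY] = -2/3

Assign G = (0, 0), Y = (1, 0), H = (0, 1), V = (5, 4) — the answer is frame-independent, so this choice is without loss of generality.
1. C lies on line GY with GC:CY = 2:(-5) ⇒ C = (-2/3, 0)
2·[CVG] = -8/3, 2·[VGY] = 4
[CVG]:[VGY] = -8/3:4 = -2/3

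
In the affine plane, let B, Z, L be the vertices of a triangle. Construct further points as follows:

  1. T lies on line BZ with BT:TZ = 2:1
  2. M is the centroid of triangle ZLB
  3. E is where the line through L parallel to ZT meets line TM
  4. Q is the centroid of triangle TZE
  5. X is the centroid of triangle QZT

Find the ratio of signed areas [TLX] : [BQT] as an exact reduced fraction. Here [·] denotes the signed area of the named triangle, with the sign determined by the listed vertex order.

Work in coordinates with B = (0, 0), Z = (1, 0), L = (0, 1).
1. T lies on line BZ with BT:TZ = 2:1 ⇒ T = (2/3, 0)
2. M is the centroid of triangle ZLB ⇒ M = (1/3, 1/3)
3. E is where the line through L parallel to ZT meets line TM ⇒ E = (-1/3, 1)
4. Q is the centroid of triangle TZE ⇒ Q = (4/9, 1/3)
5. X is the centroid of triangle QZT ⇒ X = (19/27, 1/9)
2·[TLX] = -1/9, 2·[BQT] = -2/9
[TLX]:[BQT] = -1/9:-2/9 = 1/2

[TLX]:[BQT] = 1/2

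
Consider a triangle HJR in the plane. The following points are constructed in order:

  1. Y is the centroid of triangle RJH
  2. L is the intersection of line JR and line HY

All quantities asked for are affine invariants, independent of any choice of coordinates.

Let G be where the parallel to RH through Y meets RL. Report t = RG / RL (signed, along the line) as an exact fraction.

t = 2/3

Set H = (0, 0), J = (1, 0), R = (0, 1); any affine frame gives the same invariant.
1. Y is the centroid of triangle RJH ⇒ Y = (1/3, 1/3)
2. L is the intersection of line JR and line HY ⇒ L = (1/2, 1/2)
through Y parallel to RH: direction (0, -1); meets RL at G = (1/3, 2/3)
G = R + t·(L−R) with t = 2/3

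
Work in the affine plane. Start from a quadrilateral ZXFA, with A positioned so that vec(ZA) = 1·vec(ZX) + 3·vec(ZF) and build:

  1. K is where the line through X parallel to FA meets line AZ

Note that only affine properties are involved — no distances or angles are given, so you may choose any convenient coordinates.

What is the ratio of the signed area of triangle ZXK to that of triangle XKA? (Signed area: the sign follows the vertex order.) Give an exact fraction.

[ZXK]:[XKA] = 2/3

Work in coordinates with Z = (0, 0), X = (1, 0), F = (0, 1), A = (1, 3).
1. K is where the line through X parallel to FA meets line AZ ⇒ K = (-2, -6)
2·[ZXK] = -6, 2·[XKA] = -9
[ZXK]:[XKA] = -6:-9 = 2/3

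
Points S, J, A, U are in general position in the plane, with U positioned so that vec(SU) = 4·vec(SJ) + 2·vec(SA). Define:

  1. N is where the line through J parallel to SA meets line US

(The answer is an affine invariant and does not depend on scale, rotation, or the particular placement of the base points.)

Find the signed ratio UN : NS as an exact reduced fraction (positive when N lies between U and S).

UN:NS = 3

Set S = (0, 0), J = (1, 0), A = (0, 1), U = (4, 2); any affine frame gives the same invariant.
1. N is where the line through J parallel to SA meets line US ⇒ N = (1, 1/2)
N = U + t·(S−U) with t = 3/4, so UN:NS = t:(1−t) = 3/4:1/4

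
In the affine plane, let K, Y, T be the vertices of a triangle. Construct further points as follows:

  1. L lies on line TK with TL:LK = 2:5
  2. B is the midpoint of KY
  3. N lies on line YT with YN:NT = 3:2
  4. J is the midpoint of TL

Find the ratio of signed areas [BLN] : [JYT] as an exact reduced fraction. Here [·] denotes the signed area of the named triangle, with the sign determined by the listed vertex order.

[BLN]:[JYT] = -8/5

Work in coordinates with K = (0, 0), Y = (1, 0), T = (0, 1).
1. L lies on line TK with TL:LK = 2:5 ⇒ L = (0, 5/7)
2. B is the midpoint of KY ⇒ B = (1/2, 0)
3. N lies on line YT with YN:NT = 3:2 ⇒ N = (2/5, 3/5)
4. J is the midpoint of TL ⇒ J = (0, 6/7)
2·[BLN] = -8/35, 2·[JYT] = 1/7
[BLN]:[JYT] = -8/35:1/7 = -8/5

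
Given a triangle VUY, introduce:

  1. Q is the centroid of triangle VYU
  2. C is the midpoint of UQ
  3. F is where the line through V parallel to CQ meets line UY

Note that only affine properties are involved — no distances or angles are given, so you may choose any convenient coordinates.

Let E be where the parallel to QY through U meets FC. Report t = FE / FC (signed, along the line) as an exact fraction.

t = 2/3

Set V = (0, 0), U = (1, 0), Y = (0, 1); any affine frame gives the same invariant.
1. Q is the centroid of triangle VYU ⇒ Q = (1/3, 1/3)
2. C is the midpoint of UQ ⇒ C = (2/3, 1/6)
3. F is where the line through V parallel to CQ meets line UY ⇒ F = (2, -1)
through U parallel to QY: direction (-1/3, 2/3); meets FC at E = (10/9, -2/9)
E = F + t·(C−F) with t = 2/3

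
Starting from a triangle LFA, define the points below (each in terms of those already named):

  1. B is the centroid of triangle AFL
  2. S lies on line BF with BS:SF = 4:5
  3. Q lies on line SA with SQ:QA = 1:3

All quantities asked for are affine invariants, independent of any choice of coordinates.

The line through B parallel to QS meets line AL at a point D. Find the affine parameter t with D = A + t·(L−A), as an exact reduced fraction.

Assign L = (0, 0), F = (1, 0), A = (0, 1) — the answer is frame-independent, so this choice is without loss of generality.
1. B is the centroid of triangle AFL ⇒ B = (1/3, 1/3)
2. S lies on line BF with BS:SF = 4:5 ⇒ S = (17/27, 5/27)
3. Q lies on line SA with SQ:QA = 1:3 ⇒ Q = (17/36, 7/18)
through B parallel to QS: direction (17/108, -11/54); meets AL at D = (0, 13/17)
D = A + t·(L−A) with t = 4/17

t = 4/17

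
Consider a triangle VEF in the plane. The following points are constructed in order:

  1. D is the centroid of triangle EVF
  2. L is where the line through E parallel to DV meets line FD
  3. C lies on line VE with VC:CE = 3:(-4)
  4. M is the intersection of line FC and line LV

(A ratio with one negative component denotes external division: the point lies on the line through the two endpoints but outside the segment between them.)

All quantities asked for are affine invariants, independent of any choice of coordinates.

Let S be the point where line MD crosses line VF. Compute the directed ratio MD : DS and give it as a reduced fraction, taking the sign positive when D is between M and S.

MD:DS = -23/5

Assign V = (0, 0), E = (1, 0), F = (0, 1) — the answer is frame-independent, so this choice is without loss of generality.
1. D is the centroid of triangle EVF ⇒ D = (1/3, 1/3)
2. L is where the line through E parallel to DV meets line FD ⇒ L = (2/3, -1/3)
3. C lies on line VE with VC:CE = 3:(-4) ⇒ C = (-3, 0)
4. M is the intersection of line FC and line LV ⇒ M = (-6/5, 3/5)
line MD meets VF at S = (0, 9/23)
D = M + t·(S−M) with t = 23/18, so MD:DS = 23/18:-5/18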